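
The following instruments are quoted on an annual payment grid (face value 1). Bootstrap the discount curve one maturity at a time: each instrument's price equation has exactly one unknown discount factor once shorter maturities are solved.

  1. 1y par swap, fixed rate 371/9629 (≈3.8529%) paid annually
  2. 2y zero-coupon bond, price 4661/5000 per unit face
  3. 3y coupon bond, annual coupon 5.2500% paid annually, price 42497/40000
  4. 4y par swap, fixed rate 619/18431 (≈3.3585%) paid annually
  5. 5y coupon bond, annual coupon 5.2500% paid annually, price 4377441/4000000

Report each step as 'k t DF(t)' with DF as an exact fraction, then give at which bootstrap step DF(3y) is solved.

1 1 9629/10000
2 2 4661/5000
3 3 9149/10000
4 4 4381/5000
5 5 8559/10000
DF(3y) is solved at step 3

step 1 [1y] swap r/1=371/9629: DF=(1 − 371/9629·(0))/(1+371/9629) = 9629/10000 ≈ 0.962900
step 2 [2y] zero: DF = P = 4661/5000 ≈ 0.932200
step 3 [3y] bond c/1=21/400: DF=(42497/40000 − 21/400·(0.962900+0.932200))/(1+21/400) = 9149/10000 ≈ 0.914900
step 4 [4y] swap r/1=619/18431: DF=(1 − 619/18431·(0.962900+0.932200+0.914900))/(1+619/18431) = 4381/5000 ≈ 0.876200
step 5 [5y] bond c/1=21/400: DF=(4377441/4000000 − 21/400·(0.962900+0.932200+0.914900+0.876200))/(1+21/400) = 8559/10000 ≈ 0.855900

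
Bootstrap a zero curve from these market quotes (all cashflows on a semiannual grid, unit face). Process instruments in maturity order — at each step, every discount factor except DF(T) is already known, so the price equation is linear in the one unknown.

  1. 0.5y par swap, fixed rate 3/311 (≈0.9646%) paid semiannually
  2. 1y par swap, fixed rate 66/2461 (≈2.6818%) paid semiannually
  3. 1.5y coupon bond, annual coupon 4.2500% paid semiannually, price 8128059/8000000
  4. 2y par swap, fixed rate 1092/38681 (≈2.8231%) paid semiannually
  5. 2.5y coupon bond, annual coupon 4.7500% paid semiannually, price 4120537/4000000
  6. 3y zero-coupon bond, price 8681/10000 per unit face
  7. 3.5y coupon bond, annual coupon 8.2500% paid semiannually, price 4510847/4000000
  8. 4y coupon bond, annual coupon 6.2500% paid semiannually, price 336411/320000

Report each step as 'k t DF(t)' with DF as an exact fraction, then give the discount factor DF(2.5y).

step 1 [0.5y] swap r/2=3/622: DF=(1 − 3/622·(0))/(1+3/622) = 622/625 ≈ 0.995200
step 2 [1y] swap r/2=33/2461: DF=(1 − 33/2461·(0.995200))/(1+33/2461) = 1217/1250 ≈ 0.973600
step 3 [1.5y] bond c/2=17/800: DF=(8128059/8000000 − 17/800·(0.995200+0.973600))/(1+17/800) = 9539/10000 ≈ 0.953900
step 4 [2y] swap r/2=546/38681: DF=(1 − 546/38681·(0.995200+0.973600+0.953900))/(1+546/38681) = 4727/5000 ≈ 0.945400
step 5 [2.5y] bond c/2=19/800: DF=(4120537/4000000 − 19/800·(0.995200+0.973600+0.953900+0.945400))/(1+19/800) = 1833/2000 ≈ 0.916500
step 6 [3y] zero: DF = P = 8681/10000 ≈ 0.868100
step 7 [3.5y] bond c/2=33/800: DF=(4510847/4000000 − 33/800·(0.995200+0.973600+0.953900+0.945400+0.916500+0.868100))/(1+33/800) = 8591/10000 ≈ 0.859100
step 8 [4y] bond c/2=1/32: DF=(336411/320000 − 1/32·(0.995200+0.973600+0.953900+0.945400+0.916500+0.868100+0.859100))/(1+1/32) = 8221/10000 ≈ 0.822100

1 1/2 622/625
2 1 1217/1250
3 3/2 9539/10000
4 2 4727/5000
5 5/2 1833/2000
6 3 8681/10000
7 7/2 8591/10000
8 4 8221/10000
DF(2.5y) = 1833/2000 ≈ 0.916500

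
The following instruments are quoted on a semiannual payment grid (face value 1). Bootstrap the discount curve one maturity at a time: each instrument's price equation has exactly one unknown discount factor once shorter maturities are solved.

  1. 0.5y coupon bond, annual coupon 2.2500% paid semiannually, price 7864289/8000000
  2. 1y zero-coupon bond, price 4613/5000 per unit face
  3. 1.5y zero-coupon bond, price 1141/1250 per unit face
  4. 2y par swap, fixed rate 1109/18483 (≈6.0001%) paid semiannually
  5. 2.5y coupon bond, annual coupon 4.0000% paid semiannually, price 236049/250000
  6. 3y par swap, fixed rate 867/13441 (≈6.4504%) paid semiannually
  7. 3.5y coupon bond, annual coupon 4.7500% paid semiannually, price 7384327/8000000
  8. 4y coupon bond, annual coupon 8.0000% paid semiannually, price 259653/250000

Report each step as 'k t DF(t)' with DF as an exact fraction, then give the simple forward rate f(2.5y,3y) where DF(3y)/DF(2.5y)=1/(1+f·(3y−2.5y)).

step 1 [0.5y] bond c/2=9/800: DF=(7864289/8000000 − 9/800·(0))/(1+9/800) = 9721/10000 ≈ 0.972100
step 2 [1y] zero: DF = P = 4613/5000 ≈ 0.922600
step 3 [1.5y] zero: DF = P = 1141/1250 ≈ 0.912800
step 4 [2y] swap r/2=1109/36966: DF=(1 − 1109/36966·(0.972100+0.922600+0.912800))/(1+1109/36966) = 8891/10000 ≈ 0.889100
step 5 [2.5y] bond c/2=1/50: DF=(236049/250000 − 1/50·(0.972100+0.922600+0.912800+0.889100))/(1+1/50) = 2133/2500 ≈ 0.853200
step 6 [3y] swap r/2=867/26882: DF=(1 − 867/26882·(0.972100+0.922600+0.912800+0.889100+0.853200))/(1+867/26882) = 4133/5000 ≈ 0.826600
step 7 [3.5y] bond c/2=19/800: DF=(7384327/8000000 − 19/800·(0.972100+0.922600+0.912800+0.889100+0.853200+0.826600))/(1+19/800) = 7769/10000 ≈ 0.776900
step 8 [4y] bond c/2=1/25: DF=(259653/250000 − 1/25·(0.972100+0.922600+0.912800+0.889100+0.853200+0.826600+0.776900))/(1+1/25) = 381/500 ≈ 0.762000

1 1/2 9721/10000
2 1 4613/5000
3 3/2 1141/1250
4 2 8891/10000
5 5/2 2133/2500
6 3 4133/5000
7 7/2 7769/10000
8 4 381/500
f(2.5y,3y) = ((2133/2500)/(4133/5000) − 1)/(1/2) = 266/4133 ≈ 6.4360%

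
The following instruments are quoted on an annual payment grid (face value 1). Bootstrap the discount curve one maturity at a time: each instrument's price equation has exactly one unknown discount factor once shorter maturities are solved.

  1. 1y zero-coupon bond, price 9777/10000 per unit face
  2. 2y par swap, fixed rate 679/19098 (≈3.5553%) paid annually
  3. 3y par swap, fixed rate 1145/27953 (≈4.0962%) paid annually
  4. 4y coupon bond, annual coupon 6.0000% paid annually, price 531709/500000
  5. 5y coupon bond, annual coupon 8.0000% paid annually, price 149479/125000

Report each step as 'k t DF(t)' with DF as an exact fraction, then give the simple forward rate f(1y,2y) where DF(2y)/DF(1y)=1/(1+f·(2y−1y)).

step 1 [1y] zero: DF = P = 9777/10000 ≈ 0.977700
step 2 [2y] swap r/1=679/19098: DF=(1 − 679/19098·(0.977700))/(1+679/19098) = 9321/10000 ≈ 0.932100
step 3 [3y] swap r/1=1145/27953: DF=(1 − 1145/27953·(0.977700+0.932100))/(1+1145/27953) = 1771/2000 ≈ 0.885500
step 4 [4y] bond c/1=3/50: DF=(531709/500000 − 3/50·(0.977700+0.932100+0.885500))/(1+3/50) = 169/200 ≈ 0.845000
step 5 [5y] bond c/1=2/25: DF=(149479/125000 − 2/25·(0.977700+0.932100+0.885500+0.845000))/(1+2/25) = 1047/1250 ≈ 0.837600

1 1 9777/10000
2 2 9321/10000
3 3 1771/2000
4 4 169/200
5 5 1047/1250
f(1y,2y) = ((9777/10000)/(9321/10000) − 1)/(1) = 152/3107 ≈ 4.8922%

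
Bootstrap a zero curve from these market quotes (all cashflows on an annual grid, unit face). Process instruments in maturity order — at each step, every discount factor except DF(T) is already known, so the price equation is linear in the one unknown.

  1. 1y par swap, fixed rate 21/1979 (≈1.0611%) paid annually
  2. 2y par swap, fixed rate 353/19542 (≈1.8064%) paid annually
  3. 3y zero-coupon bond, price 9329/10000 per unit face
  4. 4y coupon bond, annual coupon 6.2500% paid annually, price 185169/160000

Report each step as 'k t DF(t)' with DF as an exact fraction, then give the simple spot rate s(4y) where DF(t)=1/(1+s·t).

step 1 [1y] swap r/1=21/1979: DF=(1 − 21/1979·(0))/(1+21/1979) = 1979/2000 ≈ 0.989500
step 2 [2y] swap r/1=353/19542: DF=(1 − 353/19542·(0.989500))/(1+353/19542) = 9647/10000 ≈ 0.964700
step 3 [3y] zero: DF = P = 9329/10000 ≈ 0.932900
step 4 [4y] bond c/1=1/16: DF=(185169/160000 − 1/16·(0.989500+0.964700+0.932900))/(1+1/16) = 4597/5000 ≈ 0.919400

1 1 1979/2000
2 2 9647/10000
3 3 9329/10000
4 4 4597/5000
s(4y) = (1/(4597/5000) − 1)/(4) = 403/18388 ≈ 2.1916%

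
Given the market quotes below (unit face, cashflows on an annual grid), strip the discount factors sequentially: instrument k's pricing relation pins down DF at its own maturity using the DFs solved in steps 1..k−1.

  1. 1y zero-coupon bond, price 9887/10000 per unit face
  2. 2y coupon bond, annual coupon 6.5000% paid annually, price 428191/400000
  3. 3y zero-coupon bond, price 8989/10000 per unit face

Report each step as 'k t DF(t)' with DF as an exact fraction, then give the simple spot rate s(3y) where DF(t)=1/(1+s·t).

1 1 9887/10000
2 2 1181/1250
3 3 8989/10000
s(3y) = (1/(8989/10000) − 1)/(3) = 337/8989 ≈ 3.7490%

step 1 [1y] zero: DF = P = 9887/10000 ≈ 0.988700
step 2 [2y] bond c/1=13/200: DF=(428191/400000 − 13/200·(0.988700))/(1+13/200) = 1181/1250 ≈ 0.944800
step 3 [3y] zero: DF = P = 8989/10000 ≈ 0.898900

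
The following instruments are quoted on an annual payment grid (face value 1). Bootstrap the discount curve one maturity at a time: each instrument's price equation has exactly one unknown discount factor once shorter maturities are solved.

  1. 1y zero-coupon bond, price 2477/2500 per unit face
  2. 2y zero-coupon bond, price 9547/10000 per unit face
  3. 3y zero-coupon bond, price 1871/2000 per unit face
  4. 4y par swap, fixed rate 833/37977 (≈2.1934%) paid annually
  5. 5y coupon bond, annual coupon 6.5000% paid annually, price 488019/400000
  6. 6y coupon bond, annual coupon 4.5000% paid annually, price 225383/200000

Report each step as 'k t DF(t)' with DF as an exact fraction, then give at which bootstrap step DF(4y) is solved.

step 1 [1y] zero: DF = P = 2477/2500 ≈ 0.990800
step 2 [2y] zero: DF = P = 9547/10000 ≈ 0.954700
step 3 [3y] zero: DF = P = 1871/2000 ≈ 0.935500
step 4 [4y] swap r/1=833/37977: DF=(1 − 833/37977·(0.990800+0.954700+0.935500))/(1+833/37977) = 9167/10000 ≈ 0.916700
step 5 [5y] bond c/1=13/200: DF=(488019/400000 − 13/200·(0.990800+0.954700+0.935500+0.916700))/(1+13/200) = 4569/5000 ≈ 0.913800
step 6 [6y] bond c/1=9/200: DF=(225383/200000 − 9/200·(0.990800+0.954700+0.935500+0.916700+0.913800))/(1+9/200) = 1751/2000 ≈ 0.875500

1 1 2477/2500
2 2 9547/10000
3 3 1871/2000
4 4 9167/10000
5 5 4569/5000
6 6 1751/2000
DF(4y) is solved at step 4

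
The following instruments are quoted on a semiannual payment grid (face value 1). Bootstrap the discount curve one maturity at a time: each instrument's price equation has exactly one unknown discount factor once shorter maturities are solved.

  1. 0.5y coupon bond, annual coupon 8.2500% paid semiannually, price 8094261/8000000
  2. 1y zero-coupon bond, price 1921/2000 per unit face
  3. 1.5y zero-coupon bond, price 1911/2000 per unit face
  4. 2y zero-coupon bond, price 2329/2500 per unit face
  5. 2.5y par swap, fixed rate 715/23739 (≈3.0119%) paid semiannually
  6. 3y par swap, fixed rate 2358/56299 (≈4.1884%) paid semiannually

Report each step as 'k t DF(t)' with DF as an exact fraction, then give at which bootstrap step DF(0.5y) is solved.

1 1/2 9717/10000
2 1 1921/2000
3 3/2 1911/2000
4 2 2329/2500
5 5/2 1857/2000
6 3 8821/10000
DF(0.5y) is solved at step 1

step 1 [0.5y] bond c/2=33/800: DF=(8094261/8000000 − 33/800·(0))/(1+33/800) = 9717/10000 ≈ 0.971700
step 2 [1y] zero: DF = P = 1921/2000 ≈ 0.960500
step 3 [1.5y] zero: DF = P = 1911/2000 ≈ 0.955500
step 4 [2y] zero: DF = P = 2329/2500 ≈ 0.931600
step 5 [2.5y] swap r/2=715/47478: DF=(1 − 715/47478·(0.971700+0.960500+0.955500+0.931600))/(1+715/47478) = 1857/2000 ≈ 0.928500
step 6 [3y] swap r/2=1179/56299: DF=(1 − 1179/56299·(0.971700+0.960500+0.955500+0.931600+0.928500))/(1+1179/56299) = 8821/10000 ≈ 0.882100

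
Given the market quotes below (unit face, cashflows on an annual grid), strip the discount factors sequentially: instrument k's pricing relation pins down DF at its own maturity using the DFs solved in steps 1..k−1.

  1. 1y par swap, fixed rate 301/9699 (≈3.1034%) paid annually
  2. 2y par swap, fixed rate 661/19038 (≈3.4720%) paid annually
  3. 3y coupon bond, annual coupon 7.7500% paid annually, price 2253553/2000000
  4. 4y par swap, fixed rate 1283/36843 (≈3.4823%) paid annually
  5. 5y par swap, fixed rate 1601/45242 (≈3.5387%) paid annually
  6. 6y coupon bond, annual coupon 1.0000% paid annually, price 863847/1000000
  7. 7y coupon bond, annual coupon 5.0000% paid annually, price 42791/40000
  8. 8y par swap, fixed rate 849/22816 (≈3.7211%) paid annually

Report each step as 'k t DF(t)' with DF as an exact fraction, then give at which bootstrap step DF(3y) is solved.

step 1 [1y] swap r/1=301/9699: DF=(1 − 301/9699·(0))/(1+301/9699) = 9699/10000 ≈ 0.969900
step 2 [2y] swap r/1=661/19038: DF=(1 − 661/19038·(0.969900))/(1+661/19038) = 9339/10000 ≈ 0.933900
step 3 [3y] bond c/1=31/400: DF=(2253553/2000000 − 31/400·(0.969900+0.933900))/(1+31/400) = 568/625 ≈ 0.908800
step 4 [4y] swap r/1=1283/36843: DF=(1 − 1283/36843·(0.969900+0.933900+0.908800))/(1+1283/36843) = 8717/10000 ≈ 0.871700
step 5 [5y] swap r/1=1601/45242: DF=(1 − 1601/45242·(0.969900+0.933900+0.908800+0.871700))/(1+1601/45242) = 8399/10000 ≈ 0.839900
step 6 [6y] bond c/1=1/100: DF=(863847/1000000 − 1/100·(0.969900+0.933900+0.908800+0.871700+0.839900))/(1+1/100) = 1621/2000 ≈ 0.810500
step 7 [7y] bond c/1=1/20: DF=(42791/40000 − 1/20·(0.969900+0.933900+0.908800+0.871700+0.839900+0.810500))/(1+1/20) = 478/625 ≈ 0.764800
step 8 [8y] swap r/1=849/22816: DF=(1 − 849/22816·(0.969900+0.933900+0.908800+0.871700+0.839900+0.810500+0.764800))/(1+849/22816) = 7453/10000 ≈ 0.745300

1 1 9699/10000
2 2 9339/10000
3 3 568/625
4 4 8717/10000
5 5 8399/10000
6 6 1621/2000
7 7 478/625
8 8 7453/10000
DF(3y) is solved at step 3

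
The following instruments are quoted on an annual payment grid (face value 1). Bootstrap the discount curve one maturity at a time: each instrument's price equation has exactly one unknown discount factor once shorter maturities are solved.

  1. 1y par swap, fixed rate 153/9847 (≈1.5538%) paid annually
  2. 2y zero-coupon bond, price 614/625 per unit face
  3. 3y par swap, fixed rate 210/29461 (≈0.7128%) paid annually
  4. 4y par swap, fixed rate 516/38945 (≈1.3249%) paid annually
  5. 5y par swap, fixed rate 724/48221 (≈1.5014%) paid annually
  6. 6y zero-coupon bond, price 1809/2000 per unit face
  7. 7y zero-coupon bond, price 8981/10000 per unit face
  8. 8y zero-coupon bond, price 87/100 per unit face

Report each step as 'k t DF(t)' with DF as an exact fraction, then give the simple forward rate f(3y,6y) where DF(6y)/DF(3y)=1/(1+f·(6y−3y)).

step 1 [1y] swap r/1=153/9847: DF=(1 − 153/9847·(0))/(1+153/9847) = 9847/10000 ≈ 0.984700
step 2 [2y] zero: DF = P = 614/625 ≈ 0.982400
step 3 [3y] swap r/1=210/29461: DF=(1 − 210/29461·(0.984700+0.982400))/(1+210/29461) = 979/1000 ≈ 0.979000
step 4 [4y] swap r/1=516/38945: DF=(1 − 516/38945·(0.984700+0.982400+0.979000))/(1+516/38945) = 2371/2500 ≈ 0.948400
step 5 [5y] swap r/1=724/48221: DF=(1 − 724/48221·(0.984700+0.982400+0.979000+0.948400))/(1+724/48221) = 2319/2500 ≈ 0.927600
step 6 [6y] zero: DF = P = 1809/2000 ≈ 0.904500
step 7 [7y] zero: DF = P = 8981/10000 ≈ 0.898100
step 8 [8y] zero: DF = P = 87/100 ≈ 0.870000

1 1 9847/10000
2 2 614/625
3 3 979/1000
4 4 2371/2500
5 5 2319/2500
6 6 1809/2000
7 7 8981/10000
8 8 87/100
f(3y,6y) = ((979/1000)/(1809/2000) − 1)/(3) = 149/5427 ≈ 2.7455%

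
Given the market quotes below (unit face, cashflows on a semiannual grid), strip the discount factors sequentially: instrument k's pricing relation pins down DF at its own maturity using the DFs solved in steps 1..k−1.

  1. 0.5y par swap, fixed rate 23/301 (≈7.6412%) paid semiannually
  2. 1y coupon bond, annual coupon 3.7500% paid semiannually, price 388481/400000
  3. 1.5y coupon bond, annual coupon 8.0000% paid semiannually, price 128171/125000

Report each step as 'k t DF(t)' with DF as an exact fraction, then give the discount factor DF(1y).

step 1 [0.5y] swap r/2=23/602: DF=(1 − 23/602·(0))/(1+23/602) = 602/625 ≈ 0.963200
step 2 [1y] bond c/2=3/160: DF=(388481/400000 − 3/160·(0.963200))/(1+3/160) = 2339/2500 ≈ 0.935600
step 3 [1.5y] bond c/2=1/25: DF=(128171/125000 − 1/25·(0.963200+0.935600))/(1+1/25) = 9129/10000 ≈ 0.912900

1 1/2 602/625
2 1 2339/2500
3 3/2 9129/10000
DF(1y) = 2339/2500 ≈ 0.935600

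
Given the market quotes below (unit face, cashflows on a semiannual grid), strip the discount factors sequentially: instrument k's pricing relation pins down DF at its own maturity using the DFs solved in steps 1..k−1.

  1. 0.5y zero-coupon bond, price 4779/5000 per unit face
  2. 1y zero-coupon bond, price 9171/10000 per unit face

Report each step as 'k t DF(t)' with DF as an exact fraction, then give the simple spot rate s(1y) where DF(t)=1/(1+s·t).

step 1 [0.5y] zero: DF = P = 4779/5000 ≈ 0.955800
step 2 [1y] zero: DF = P = 9171/10000 ≈ 0.917100

1 1/2 4779/5000
2 1 9171/10000
s(1y) = (1/(9171/10000) − 1)/(1) = 829/9171 ≈ 9.0394%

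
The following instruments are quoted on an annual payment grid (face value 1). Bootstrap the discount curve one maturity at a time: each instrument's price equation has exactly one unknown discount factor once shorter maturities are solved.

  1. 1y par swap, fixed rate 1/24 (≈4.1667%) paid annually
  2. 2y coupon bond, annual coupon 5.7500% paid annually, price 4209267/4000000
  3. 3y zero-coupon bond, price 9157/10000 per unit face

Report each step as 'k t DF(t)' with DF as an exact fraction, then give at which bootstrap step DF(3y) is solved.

1 1 24/25
2 2 9429/10000
3 3 9157/10000
DF(3y) is solved at step 3

step 1 [1y] swap r/1=1/24: DF=(1 − 1/24·(0))/(1+1/24) = 24/25 ≈ 0.960000
step 2 [2y] bond c/1=23/400: DF=(4209267/4000000 − 23/400·(0.960000))/(1+23/400) = 9429/10000 ≈ 0.942900
step 3 [3y] zero: DF = P = 9157/10000 ≈ 0.915700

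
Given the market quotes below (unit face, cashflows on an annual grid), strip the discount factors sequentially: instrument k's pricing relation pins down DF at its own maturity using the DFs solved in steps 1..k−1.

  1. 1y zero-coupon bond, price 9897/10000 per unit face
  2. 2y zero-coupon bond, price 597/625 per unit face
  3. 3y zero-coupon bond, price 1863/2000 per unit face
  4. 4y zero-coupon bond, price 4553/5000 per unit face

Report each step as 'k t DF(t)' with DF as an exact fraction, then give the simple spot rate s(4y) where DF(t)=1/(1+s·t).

1 1 9897/10000
2 2 597/625
3 3 1863/2000
4 4 4553/5000
s(4y) = (1/(4553/5000) − 1)/(4) = 447/18212 ≈ 2.4544%

step 1 [1y] zero: DF = P = 9897/10000 ≈ 0.989700
step 2 [2y] zero: DF = P = 597/625 ≈ 0.955200
step 3 [3y] zero: DF = P = 1863/2000 ≈ 0.931500
step 4 [4y] zero: DF = P = 4553/5000 ≈ 0.910600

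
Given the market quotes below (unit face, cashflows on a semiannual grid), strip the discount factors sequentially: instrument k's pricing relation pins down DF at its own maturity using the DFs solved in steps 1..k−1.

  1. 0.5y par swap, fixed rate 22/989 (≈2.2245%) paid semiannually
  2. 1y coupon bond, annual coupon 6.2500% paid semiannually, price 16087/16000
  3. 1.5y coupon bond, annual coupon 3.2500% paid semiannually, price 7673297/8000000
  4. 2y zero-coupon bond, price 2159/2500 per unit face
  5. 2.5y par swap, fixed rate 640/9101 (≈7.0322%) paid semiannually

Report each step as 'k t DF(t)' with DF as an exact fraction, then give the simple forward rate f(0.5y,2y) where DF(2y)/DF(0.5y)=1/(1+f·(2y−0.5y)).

step 1 [0.5y] swap r/2=11/989: DF=(1 − 11/989·(0))/(1+11/989) = 989/1000 ≈ 0.989000
step 2 [1y] bond c/2=1/32: DF=(16087/16000 − 1/32·(0.989000))/(1+1/32) = 189/200 ≈ 0.945000
step 3 [1.5y] bond c/2=13/800: DF=(7673297/8000000 − 13/800·(0.989000+0.945000))/(1+13/800) = 9129/10000 ≈ 0.912900
step 4 [2y] zero: DF = P = 2159/2500 ≈ 0.863600
step 5 [2.5y] swap r/2=320/9101: DF=(1 − 320/9101·(0.989000+0.945000+0.912900+0.863600))/(1+320/9101) = 21/25 ≈ 0.840000

1 1/2 989/1000
2 1 189/200
3 3/2 9129/10000
4 2 2159/2500
5 5/2 21/25
f(0.5y,2y) = ((989/1000)/(2159/2500) − 1)/(3/2) = 209/2159 ≈ 9.6804%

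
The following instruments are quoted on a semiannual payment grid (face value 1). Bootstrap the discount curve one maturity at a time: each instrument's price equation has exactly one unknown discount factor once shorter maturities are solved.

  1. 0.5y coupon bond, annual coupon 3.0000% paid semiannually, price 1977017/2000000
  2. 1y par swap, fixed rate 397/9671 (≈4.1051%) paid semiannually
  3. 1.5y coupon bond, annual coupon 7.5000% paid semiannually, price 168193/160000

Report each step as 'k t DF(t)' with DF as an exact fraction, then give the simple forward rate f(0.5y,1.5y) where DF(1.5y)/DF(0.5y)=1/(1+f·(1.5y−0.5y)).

1 1/2 9739/10000
2 1 9603/10000
3 3/2 9433/10000
f(0.5y,1.5y) = ((9739/10000)/(9433/10000) − 1)/(1) = 306/9433 ≈ 3.2439%

step 1 [0.5y] bond c/2=3/200: DF=(1977017/2000000 − 3/200·(0))/(1+3/200) = 9739/10000 ≈ 0.973900
step 2 [1y] swap r/2=397/19342: DF=(1 − 397/19342·(0.973900))/(1+397/19342) = 9603/10000 ≈ 0.960300
step 3 [1.5y] bond c/2=3/80: DF=(168193/160000 − 3/80·(0.973900+0.960300))/(1+3/80) = 9433/10000 ≈ 0.943300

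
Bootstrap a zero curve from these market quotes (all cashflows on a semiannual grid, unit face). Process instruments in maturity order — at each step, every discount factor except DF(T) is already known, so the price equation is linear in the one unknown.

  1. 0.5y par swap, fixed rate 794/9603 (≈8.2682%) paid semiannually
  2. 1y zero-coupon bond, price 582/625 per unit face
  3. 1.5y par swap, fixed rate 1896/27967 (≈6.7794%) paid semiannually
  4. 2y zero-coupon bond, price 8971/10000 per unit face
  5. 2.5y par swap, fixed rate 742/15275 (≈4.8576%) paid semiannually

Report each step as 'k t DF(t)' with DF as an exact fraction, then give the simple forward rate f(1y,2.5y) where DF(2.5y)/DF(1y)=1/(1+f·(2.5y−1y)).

step 1 [0.5y] swap r/2=397/9603: DF=(1 − 397/9603·(0))/(1+397/9603) = 9603/10000 ≈ 0.960300
step 2 [1y] zero: DF = P = 582/625 ≈ 0.931200
step 3 [1.5y] swap r/2=948/27967: DF=(1 − 948/27967·(0.960300+0.931200))/(1+948/27967) = 2263/2500 ≈ 0.905200
step 4 [2y] zero: DF = P = 8971/10000 ≈ 0.897100
step 5 [2.5y] swap r/2=371/15275: DF=(1 − 371/15275·(0.960300+0.931200+0.905200+0.897100))/(1+371/15275) = 8887/10000 ≈ 0.888700

1 1/2 9603/10000
2 1 582/625
3 3/2 2263/2500
4 2 8971/10000
5 5/2 8887/10000
f(1y,2.5y) = ((582/625)/(8887/10000) − 1)/(3/2) = 850/26661 ≈ 3.1882%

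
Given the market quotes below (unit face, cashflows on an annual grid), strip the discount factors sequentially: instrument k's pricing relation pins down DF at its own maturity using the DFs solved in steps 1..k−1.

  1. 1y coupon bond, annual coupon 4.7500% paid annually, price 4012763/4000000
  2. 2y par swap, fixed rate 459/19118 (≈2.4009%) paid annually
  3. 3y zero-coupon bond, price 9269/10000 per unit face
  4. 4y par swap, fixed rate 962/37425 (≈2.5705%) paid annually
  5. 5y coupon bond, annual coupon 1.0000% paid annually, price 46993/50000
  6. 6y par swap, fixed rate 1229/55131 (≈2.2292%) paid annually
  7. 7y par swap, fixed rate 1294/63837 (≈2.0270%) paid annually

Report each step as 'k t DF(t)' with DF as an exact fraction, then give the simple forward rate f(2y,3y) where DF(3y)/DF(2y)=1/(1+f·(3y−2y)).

1 1 9577/10000
2 2 9541/10000
3 3 9269/10000
4 4 4519/5000
5 5 1787/2000
6 6 8771/10000
7 7 4353/5000
f(2y,3y) = ((9541/10000)/(9269/10000) − 1)/(1) = 272/9269 ≈ 2.9345%

step 1 [1y] bond c/1=19/400: DF=(4012763/4000000 − 19/400·(0))/(1+19/400) = 9577/10000 ≈ 0.957700
step 2 [2y] swap r/1=459/19118: DF=(1 − 459/19118·(0.957700))/(1+459/19118) = 9541/10000 ≈ 0.954100
step 3 [3y] zero: DF = P = 9269/10000 ≈ 0.926900
step 4 [4y] swap r/1=962/37425: DF=(1 − 962/37425·(0.957700+0.954100+0.926900))/(1+962/37425) = 4519/5000 ≈ 0.903800
step 5 [5y] bond c/1=1/100: DF=(46993/50000 − 1/100·(0.957700+0.954100+0.926900+0.903800))/(1+1/100) = 1787/2000 ≈ 0.893500
step 6 [6y] swap r/1=1229/55131: DF=(1 − 1229/55131·(0.957700+0.954100+0.926900+0.903800+0.893500))/(1+1229/55131) = 8771/10000 ≈ 0.877100
step 7 [7y] swap r/1=1294/63837: DF=(1 − 1294/63837·(0.957700+0.954100+0.926900+0.903800+0.893500+0.877100))/(1+1294/63837) = 4353/5000 ≈ 0.870600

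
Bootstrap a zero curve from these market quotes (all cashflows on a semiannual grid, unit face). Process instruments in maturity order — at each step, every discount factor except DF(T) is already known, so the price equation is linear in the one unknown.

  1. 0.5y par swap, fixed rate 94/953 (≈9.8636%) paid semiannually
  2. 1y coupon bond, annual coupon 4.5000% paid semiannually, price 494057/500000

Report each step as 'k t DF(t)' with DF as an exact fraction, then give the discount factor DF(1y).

1 1/2 953/1000
2 1 4727/5000
DF(1y) = 4727/5000 ≈ 0.945400

step 1 [0.5y] swap r/2=47/953: DF=(1 − 47/953·(0))/(1+47/953) = 953/1000 ≈ 0.953000
step 2 [1y] bond c/2=9/400: DF=(494057/500000 − 9/400·(0.953000))/(1+9/400) = 4727/5000 ≈ 0.945400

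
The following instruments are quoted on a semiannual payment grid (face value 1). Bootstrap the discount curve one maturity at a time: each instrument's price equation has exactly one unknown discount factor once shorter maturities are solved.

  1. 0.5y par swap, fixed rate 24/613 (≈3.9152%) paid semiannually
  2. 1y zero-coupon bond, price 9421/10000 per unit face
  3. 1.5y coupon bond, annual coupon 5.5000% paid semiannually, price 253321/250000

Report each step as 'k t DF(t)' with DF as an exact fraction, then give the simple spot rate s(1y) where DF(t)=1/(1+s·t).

1 1/2 613/625
2 1 9421/10000
3 3/2 9347/10000
s(1y) = (1/(9421/10000) − 1)/(1) = 579/9421 ≈ 6.1458%

step 1 [0.5y] swap r/2=12/613: DF=(1 − 12/613·(0))/(1+12/613) = 613/625 ≈ 0.980800
step 2 [1y] zero: DF = P = 9421/10000 ≈ 0.942100
step 3 [1.5y] bond c/2=11/400: DF=(253321/250000 − 11/400·(0.980800+0.942100))/(1+11/400) = 9347/10000 ≈ 0.934700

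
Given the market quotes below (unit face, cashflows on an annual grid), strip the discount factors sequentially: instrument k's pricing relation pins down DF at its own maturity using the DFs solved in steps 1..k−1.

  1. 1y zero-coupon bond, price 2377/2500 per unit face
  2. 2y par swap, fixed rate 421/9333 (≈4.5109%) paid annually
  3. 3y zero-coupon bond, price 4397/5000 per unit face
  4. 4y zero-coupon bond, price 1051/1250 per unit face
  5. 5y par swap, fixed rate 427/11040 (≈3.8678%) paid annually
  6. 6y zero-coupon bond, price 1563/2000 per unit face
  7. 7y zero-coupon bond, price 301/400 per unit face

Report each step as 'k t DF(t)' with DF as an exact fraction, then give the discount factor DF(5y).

step 1 [1y] zero: DF = P = 2377/2500 ≈ 0.950800
step 2 [2y] swap r/1=421/9333: DF=(1 − 421/9333·(0.950800))/(1+421/9333) = 4579/5000 ≈ 0.915800
step 3 [3y] zero: DF = P = 4397/5000 ≈ 0.879400
step 4 [4y] zero: DF = P = 1051/1250 ≈ 0.840800
step 5 [5y] swap r/1=427/11040: DF=(1 − 427/11040·(0.950800+0.915800+0.879400+0.840800))/(1+427/11040) = 2073/2500 ≈ 0.829200
step 6 [6y] zero: DF = P = 1563/2000 ≈ 0.781500
step 7 [7y] zero: DF = P = 301/400 ≈ 0.752500

1 1 2377/2500
2 2 4579/5000
3 3 4397/5000
4 4 1051/1250
5 5 2073/2500
6 6 1563/2000
7 7 301/400
DF(5y) = 2073/2500 ≈ 0.829200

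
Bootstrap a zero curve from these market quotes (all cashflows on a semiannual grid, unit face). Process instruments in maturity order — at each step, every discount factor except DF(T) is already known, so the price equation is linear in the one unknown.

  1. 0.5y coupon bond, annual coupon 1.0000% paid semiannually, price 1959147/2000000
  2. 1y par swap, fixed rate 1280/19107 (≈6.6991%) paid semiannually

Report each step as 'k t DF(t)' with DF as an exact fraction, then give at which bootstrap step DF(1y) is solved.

step 1 [0.5y] bond c/2=1/200: DF=(1959147/2000000 − 1/200·(0))/(1+1/200) = 9747/10000 ≈ 0.974700
step 2 [1y] swap r/2=640/19107: DF=(1 − 640/19107·(0.974700))/(1+640/19107) = 117/125 ≈ 0.936000

1 1/2 9747/10000
2 1 117/125
DF(1y) is solved at step 2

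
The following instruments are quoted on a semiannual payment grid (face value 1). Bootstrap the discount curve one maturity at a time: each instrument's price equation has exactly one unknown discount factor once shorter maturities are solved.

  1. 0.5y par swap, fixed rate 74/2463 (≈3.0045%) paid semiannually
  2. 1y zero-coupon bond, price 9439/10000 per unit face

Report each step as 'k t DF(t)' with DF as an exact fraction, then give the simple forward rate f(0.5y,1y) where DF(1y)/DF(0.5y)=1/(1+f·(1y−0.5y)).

step 1 [0.5y] swap r/2=37/2463: DF=(1 − 37/2463·(0))/(1+37/2463) = 2463/2500 ≈ 0.985200
step 2 [1y] zero: DF = P = 9439/10000 ≈ 0.943900

1 1/2 2463/2500
2 1 9439/10000
f(0.5y,1y) = ((2463/2500)/(9439/10000) − 1)/(1/2) = 826/9439 ≈ 8.7509%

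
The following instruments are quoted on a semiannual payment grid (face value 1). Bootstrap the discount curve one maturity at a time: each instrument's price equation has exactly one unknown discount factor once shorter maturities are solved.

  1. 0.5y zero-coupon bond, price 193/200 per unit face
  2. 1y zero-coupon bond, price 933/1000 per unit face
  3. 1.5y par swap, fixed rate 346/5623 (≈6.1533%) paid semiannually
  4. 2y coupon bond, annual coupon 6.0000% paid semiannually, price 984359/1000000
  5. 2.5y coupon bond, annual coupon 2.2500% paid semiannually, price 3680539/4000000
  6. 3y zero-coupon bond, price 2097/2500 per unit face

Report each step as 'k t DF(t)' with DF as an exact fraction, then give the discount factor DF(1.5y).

step 1 [0.5y] zero: DF = P = 193/200 ≈ 0.965000
step 2 [1y] zero: DF = P = 933/1000 ≈ 0.933000
step 3 [1.5y] swap r/2=173/5623: DF=(1 − 173/5623·(0.965000+0.933000))/(1+173/5623) = 1827/2000 ≈ 0.913500
step 4 [2y] bond c/2=3/100: DF=(984359/1000000 − 3/100·(0.965000+0.933000+0.913500))/(1+3/100) = 4369/5000 ≈ 0.873800
step 5 [2.5y] bond c/2=9/800: DF=(3680539/4000000 − 9/800·(0.965000+0.933000+0.913500+0.873800))/(1+9/800) = 8689/10000 ≈ 0.868900
step 6 [3y] zero: DF = P = 2097/2500 ≈ 0.838800

1 1/2 193/200
2 1 933/1000
3 3/2 1827/2000
4 2 4369/5000
5 5/2 8689/10000
6 3 2097/2500
DF(1.5y) = 1827/2000 ≈ 0.913500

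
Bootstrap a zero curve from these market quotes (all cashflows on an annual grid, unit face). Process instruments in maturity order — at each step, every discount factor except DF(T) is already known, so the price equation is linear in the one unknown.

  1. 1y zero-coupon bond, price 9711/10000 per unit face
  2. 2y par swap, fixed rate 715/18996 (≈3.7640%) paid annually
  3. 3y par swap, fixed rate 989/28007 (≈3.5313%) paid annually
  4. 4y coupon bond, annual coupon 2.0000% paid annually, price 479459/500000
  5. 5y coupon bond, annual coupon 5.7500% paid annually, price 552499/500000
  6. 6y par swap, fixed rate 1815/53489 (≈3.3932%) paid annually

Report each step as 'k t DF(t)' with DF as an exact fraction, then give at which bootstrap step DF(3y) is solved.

1 1 9711/10000
2 2 1857/2000
3 3 9011/10000
4 4 2213/2500
5 5 1689/2000
6 6 1637/2000
DF(3y) is solved at step 3

step 1 [1y] zero: DF = P = 9711/10000 ≈ 0.971100
step 2 [2y] swap r/1=715/18996: DF=(1 − 715/18996·(0.971100))/(1+715/18996) = 1857/2000 ≈ 0.928500
step 3 [3y] swap r/1=989/28007: DF=(1 − 989/28007·(0.971100+0.928500))/(1+989/28007) = 9011/10000 ≈ 0.901100
step 4 [4y] bond c/1=1/50: DF=(479459/500000 − 1/50·(0.971100+0.928500+0.901100))/(1+1/50) = 2213/2500 ≈ 0.885200
step 5 [5y] bond c/1=23/400: DF=(552499/500000 − 23/400·(0.971100+0.928500+0.901100+0.885200))/(1+23/400) = 1689/2000 ≈ 0.844500
step 6 [6y] swap r/1=1815/53489: DF=(1 − 1815/53489·(0.971100+0.928500+0.901100+0.885200+0.844500))/(1+1815/53489) = 1637/2000 ≈ 0.818500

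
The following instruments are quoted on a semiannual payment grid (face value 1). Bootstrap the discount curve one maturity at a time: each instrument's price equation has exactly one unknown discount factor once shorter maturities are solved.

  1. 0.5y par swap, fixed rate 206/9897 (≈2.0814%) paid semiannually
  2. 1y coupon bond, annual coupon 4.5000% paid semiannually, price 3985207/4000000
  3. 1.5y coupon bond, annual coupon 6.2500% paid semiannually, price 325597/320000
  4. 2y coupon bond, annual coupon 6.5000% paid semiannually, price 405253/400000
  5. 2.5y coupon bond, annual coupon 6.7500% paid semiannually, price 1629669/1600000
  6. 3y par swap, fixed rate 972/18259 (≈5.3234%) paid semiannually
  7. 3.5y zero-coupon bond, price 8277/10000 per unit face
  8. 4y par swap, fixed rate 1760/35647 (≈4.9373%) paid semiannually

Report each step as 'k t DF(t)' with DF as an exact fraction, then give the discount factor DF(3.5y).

step 1 [0.5y] swap r/2=103/9897: DF=(1 − 103/9897·(0))/(1+103/9897) = 9897/10000 ≈ 0.989700
step 2 [1y] bond c/2=9/400: DF=(3985207/4000000 − 9/400·(0.989700))/(1+9/400) = 4763/5000 ≈ 0.952600
step 3 [1.5y] bond c/2=1/32: DF=(325597/320000 − 1/32·(0.989700+0.952600))/(1+1/32) = 4639/5000 ≈ 0.927800
step 4 [2y] bond c/2=13/400: DF=(405253/400000 − 13/400·(0.989700+0.952600+0.927800))/(1+13/400) = 8909/10000 ≈ 0.890900
step 5 [2.5y] bond c/2=27/800: DF=(1629669/1600000 − 27/800·(0.989700+0.952600+0.927800+0.890900))/(1+27/800) = 69/80 ≈ 0.862500
step 6 [3y] swap r/2=486/18259: DF=(1 − 486/18259·(0.989700+0.952600+0.927800+0.890900+0.862500))/(1+486/18259) = 4271/5000 ≈ 0.854200
step 7 [3.5y] zero: DF = P = 8277/10000 ≈ 0.827700
step 8 [4y] swap r/2=880/35647: DF=(1 − 880/35647·(0.989700+0.952600+0.927800+0.890900+0.862500+0.854200+0.827700))/(1+880/35647) = 103/125 ≈ 0.824000

1 1/2 9897/10000
2 1 4763/5000
3 3/2 4639/5000
4 2 8909/10000
5 5/2 69/80
6 3 4271/5000
7 7/2 8277/10000
8 4 103/125
DF(3.5y) = 8277/10000 ≈ 0.827700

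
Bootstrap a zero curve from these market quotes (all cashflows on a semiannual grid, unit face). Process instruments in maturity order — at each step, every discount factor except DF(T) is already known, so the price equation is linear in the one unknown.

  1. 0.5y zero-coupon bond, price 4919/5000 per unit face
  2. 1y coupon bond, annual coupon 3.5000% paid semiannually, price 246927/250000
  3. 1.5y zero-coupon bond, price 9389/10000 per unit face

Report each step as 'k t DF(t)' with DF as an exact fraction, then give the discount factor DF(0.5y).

1 1/2 4919/5000
2 1 4769/5000
3 3/2 9389/10000
DF(0.5y) = 4919/5000 ≈ 0.983800

step 1 [0.5y] zero: DF = P = 4919/5000 ≈ 0.983800
step 2 [1y] bond c/2=7/400: DF=(246927/250000 − 7/400·(0.983800))/(1+7/400) = 4769/5000 ≈ 0.953800
step 3 [1.5y] zero: DF = P = 9389/10000 ≈ 0.938900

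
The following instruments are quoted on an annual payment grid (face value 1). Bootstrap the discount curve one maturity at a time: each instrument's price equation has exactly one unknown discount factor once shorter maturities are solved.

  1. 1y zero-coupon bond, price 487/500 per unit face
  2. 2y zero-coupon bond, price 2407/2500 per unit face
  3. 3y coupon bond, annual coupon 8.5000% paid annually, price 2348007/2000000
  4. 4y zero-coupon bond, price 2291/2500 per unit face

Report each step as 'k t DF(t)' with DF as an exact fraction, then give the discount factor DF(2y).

step 1 [1y] zero: DF = P = 487/500 ≈ 0.974000
step 2 [2y] zero: DF = P = 2407/2500 ≈ 0.962800
step 3 [3y] bond c/1=17/200: DF=(2348007/2000000 − 17/200·(0.974000+0.962800))/(1+17/200) = 9303/10000 ≈ 0.930300
step 4 [4y] zero: DF = P = 2291/2500 ≈ 0.916400

1 1 487/500
2 2 2407/2500
3 3 9303/10000
4 4 2291/2500
DF(2y) = 2407/2500 ≈ 0.962800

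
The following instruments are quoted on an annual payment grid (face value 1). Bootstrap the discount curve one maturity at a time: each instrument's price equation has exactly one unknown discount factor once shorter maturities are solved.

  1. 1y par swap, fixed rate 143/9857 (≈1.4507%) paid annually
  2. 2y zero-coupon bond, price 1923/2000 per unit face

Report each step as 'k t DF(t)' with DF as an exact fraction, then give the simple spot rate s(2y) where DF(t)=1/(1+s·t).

step 1 [1y] swap r/1=143/9857: DF=(1 − 143/9857·(0))/(1+143/9857) = 9857/10000 ≈ 0.985700
step 2 [2y] zero: DF = P = 1923/2000 ≈ 0.961500

1 1 9857/10000
2 2 1923/2000
s(2y) = (1/(1923/2000) − 1)/(2) = 77/3846 ≈ 2.0021%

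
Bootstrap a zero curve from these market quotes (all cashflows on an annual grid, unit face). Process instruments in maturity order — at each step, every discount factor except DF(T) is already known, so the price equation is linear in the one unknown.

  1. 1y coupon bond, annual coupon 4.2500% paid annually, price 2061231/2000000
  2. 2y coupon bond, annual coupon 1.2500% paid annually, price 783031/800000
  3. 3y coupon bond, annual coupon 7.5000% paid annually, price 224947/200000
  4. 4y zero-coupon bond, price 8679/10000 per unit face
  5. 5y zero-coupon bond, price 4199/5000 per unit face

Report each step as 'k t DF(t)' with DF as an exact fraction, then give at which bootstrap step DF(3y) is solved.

1 1 4943/5000
2 2 1909/2000
3 3 9107/10000
4 4 8679/10000
5 5 4199/5000
DF(3y) is solved at step 3

step 1 [1y] bond c/1=17/400: DF=(2061231/2000000 − 17/400·(0))/(1+17/400) = 4943/5000 ≈ 0.988600
step 2 [2y] bond c/1=1/80: DF=(783031/800000 − 1/80·(0.988600))/(1+1/80) = 1909/2000 ≈ 0.954500
step 3 [3y] bond c/1=3/40: DF=(224947/200000 − 3/40·(0.988600+0.954500))/(1+3/40) = 9107/10000 ≈ 0.910700
step 4 [4y] zero: DF = P = 8679/10000 ≈ 0.867900
step 5 [5y] zero: DF = P = 4199/5000 ≈ 0.839800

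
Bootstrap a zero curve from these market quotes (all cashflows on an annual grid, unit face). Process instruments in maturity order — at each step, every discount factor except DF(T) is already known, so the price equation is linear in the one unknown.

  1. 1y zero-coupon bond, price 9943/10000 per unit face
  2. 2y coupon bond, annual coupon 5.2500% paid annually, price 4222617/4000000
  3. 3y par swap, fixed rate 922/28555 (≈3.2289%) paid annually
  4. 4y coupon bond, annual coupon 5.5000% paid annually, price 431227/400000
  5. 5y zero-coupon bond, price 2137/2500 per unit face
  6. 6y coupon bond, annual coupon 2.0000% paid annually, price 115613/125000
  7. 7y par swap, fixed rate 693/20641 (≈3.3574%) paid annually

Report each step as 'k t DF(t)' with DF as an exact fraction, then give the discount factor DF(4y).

1 1 9943/10000
2 2 4767/5000
3 3 4539/5000
4 4 873/1000
5 5 2137/2500
6 6 8169/10000
7 7 7921/10000
DF(4y) = 873/1000 ≈ 0.873000

step 1 [1y] zero: DF = P = 9943/10000 ≈ 0.994300
step 2 [2y] bond c/1=21/400: DF=(4222617/4000000 − 21/400·(0.994300))/(1+21/400) = 4767/5000 ≈ 0.953400
step 3 [3y] swap r/1=922/28555: DF=(1 − 922/28555·(0.994300+0.953400))/(1+922/28555) = 4539/5000 ≈ 0.907800
step 4 [4y] bond c/1=11/200: DF=(431227/400000 − 11/200·(0.994300+0.953400+0.907800))/(1+11/200) = 873/1000 ≈ 0.873000
step 5 [5y] zero: DF = P = 2137/2500 ≈ 0.854800
step 6 [6y] bond c/1=1/50: DF=(115613/125000 − 1/50·(0.994300+0.953400+0.907800+0.873000+0.854800))/(1+1/50) = 8169/10000 ≈ 0.816900
step 7 [7y] swap r/1=693/20641: DF=(1 − 693/20641·(0.994300+0.953400+0.907800+0.873000+0.854800+0.816900))/(1+693/20641) = 7921/10000 ≈ 0.792100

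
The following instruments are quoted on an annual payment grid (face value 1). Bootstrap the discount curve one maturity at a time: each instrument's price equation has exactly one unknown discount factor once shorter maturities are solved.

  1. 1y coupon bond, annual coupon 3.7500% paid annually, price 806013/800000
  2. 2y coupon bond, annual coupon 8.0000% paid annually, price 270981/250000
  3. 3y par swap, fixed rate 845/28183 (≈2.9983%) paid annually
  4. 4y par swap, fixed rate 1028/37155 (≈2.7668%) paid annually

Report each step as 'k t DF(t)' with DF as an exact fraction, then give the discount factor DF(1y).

step 1 [1y] bond c/1=3/80: DF=(806013/800000 − 3/80·(0))/(1+3/80) = 9711/10000 ≈ 0.971100
step 2 [2y] bond c/1=2/25: DF=(270981/250000 − 2/25·(0.971100))/(1+2/25) = 9317/10000 ≈ 0.931700
step 3 [3y] swap r/1=845/28183: DF=(1 − 845/28183·(0.971100+0.931700))/(1+845/28183) = 1831/2000 ≈ 0.915500
step 4 [4y] swap r/1=1028/37155: DF=(1 − 1028/37155·(0.971100+0.931700+0.915500))/(1+1028/37155) = 2243/2500 ≈ 0.897200

1 1 9711/10000
2 2 9317/10000
3 3 1831/2000
4 4 2243/2500
DF(1y) = 9711/10000 ≈ 0.971100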